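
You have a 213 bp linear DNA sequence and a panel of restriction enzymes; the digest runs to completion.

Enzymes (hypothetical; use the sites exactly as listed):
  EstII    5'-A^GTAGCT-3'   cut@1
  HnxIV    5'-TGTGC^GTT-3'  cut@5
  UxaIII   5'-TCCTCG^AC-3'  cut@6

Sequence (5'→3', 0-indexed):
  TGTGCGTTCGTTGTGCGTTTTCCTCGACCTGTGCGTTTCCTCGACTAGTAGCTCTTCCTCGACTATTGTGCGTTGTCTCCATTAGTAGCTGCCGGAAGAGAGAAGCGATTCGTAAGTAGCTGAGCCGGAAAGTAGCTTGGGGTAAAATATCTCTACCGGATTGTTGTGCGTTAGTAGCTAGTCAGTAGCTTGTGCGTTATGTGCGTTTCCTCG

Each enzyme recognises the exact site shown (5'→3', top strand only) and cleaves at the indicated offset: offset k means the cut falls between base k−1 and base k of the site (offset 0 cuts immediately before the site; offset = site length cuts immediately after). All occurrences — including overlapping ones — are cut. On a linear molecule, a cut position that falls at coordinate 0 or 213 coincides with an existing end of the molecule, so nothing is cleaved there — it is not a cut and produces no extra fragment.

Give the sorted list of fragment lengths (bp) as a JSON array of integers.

Site scan:
  EstII AGTAGCT/1: at [46, 83, 114, 130, 172, 183] ⇒ [47, 84, 115, 131, 173, 184]
  HnxIV TGTGCGTT/5: at [0, 11, 29, 66, 164, 190, 199] ⇒ [5, 16, 34, 71, 169, 195, 204]
  UxaIII TCCTCGAC/6: at [20, 37, 55] ⇒ [26, 43, 61]

All cut coordinates (distinct, sorted): [5, 16, 26, 34, 43, 47, 61, 71, 84, 115, 131, 169, 173, 184, 195, 204]

Fragment lengths:
  [0,5): 5 bp
  [5,16): 11 bp
  [16,26): 10 bp
  [26,34): 8 bp
  [34,43): 9 bp
  [43,47): 4 bp
  [47,61): 14 bp
  [61,71): 10 bp
  [71,84): 13 bp
  [84,115): 31 bp
  [115,131): 16 bp
  [131,169): 38 bp
  [169,173): 4 bp
  [173,184): 11 bp
  [184,195): 11 bp
  [195,204): 9 bp
  [204,213): 9 bp

[4,4,5,8,9,9,9,10,10,11,11,11,13,14,16,31,38]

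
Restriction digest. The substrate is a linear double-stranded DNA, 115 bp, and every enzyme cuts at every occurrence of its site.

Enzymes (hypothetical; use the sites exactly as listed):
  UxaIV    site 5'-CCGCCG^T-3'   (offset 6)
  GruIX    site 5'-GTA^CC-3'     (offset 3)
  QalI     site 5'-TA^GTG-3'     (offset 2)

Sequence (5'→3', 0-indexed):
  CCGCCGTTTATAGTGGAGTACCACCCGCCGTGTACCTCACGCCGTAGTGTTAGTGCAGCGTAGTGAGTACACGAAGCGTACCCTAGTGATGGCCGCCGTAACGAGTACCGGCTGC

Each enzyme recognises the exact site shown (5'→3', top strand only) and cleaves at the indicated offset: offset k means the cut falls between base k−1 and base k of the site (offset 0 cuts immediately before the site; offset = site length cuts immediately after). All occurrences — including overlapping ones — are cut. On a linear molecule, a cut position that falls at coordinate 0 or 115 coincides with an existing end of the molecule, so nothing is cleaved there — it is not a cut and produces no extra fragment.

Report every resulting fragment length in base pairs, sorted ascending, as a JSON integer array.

[4,5,6,6,6,8,8,9,10,10,12,13,18]

Site scan:
  UxaIV (CCGCCGT, off=6): starts [0, 24, 92] → cuts [6, 30, 98]
  GruIX (GTACC, off=3): starts [17, 31, 77, 104] → cuts [20, 34, 80, 107]
  QalI (TAGTG, off=2): starts [10, 44, 50, 60, 83] → cuts [12, 46, 52, 62, 85]

Pooled cuts: [6, 12, 20, 30, 34, 46, 52, 62, 80, 85, 98, 107]

Fragment lengths:
  [0,6): 6 bp
  [6,12): 6 bp
  [12,20): 8 bp
  [20,30): 10 bp
  [30,34): 4 bp
  [34,46): 12 bp
  [46,52): 6 bp
  [52,62): 10 bp
  [62,80): 18 bp
  [80,85): 5 bp
  [85,98): 13 bp
  [98,107): 9 bp
  [107,115): 8 bp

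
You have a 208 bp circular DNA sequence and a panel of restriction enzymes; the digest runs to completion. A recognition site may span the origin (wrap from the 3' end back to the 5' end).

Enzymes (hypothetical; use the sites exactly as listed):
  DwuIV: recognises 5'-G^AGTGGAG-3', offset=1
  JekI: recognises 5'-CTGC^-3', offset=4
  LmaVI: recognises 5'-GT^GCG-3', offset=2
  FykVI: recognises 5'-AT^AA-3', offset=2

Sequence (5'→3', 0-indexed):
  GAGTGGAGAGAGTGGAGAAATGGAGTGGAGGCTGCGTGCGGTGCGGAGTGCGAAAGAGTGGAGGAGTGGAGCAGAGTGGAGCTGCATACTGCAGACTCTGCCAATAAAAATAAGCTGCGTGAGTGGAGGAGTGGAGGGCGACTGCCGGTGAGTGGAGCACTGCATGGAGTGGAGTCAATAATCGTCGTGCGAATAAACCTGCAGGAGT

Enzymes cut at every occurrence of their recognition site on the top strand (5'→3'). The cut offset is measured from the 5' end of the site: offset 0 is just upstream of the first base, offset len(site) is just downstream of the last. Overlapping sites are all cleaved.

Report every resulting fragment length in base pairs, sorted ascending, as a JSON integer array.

Scan for sites:
  DwuIV (GAGTGGAG, off=1): starts [0, 9, 22, 55, 63, 73, 120, 128, 149, 166] → cuts [1, 10, 23, 56, 64, 74, 121, 129, 150, 167]
  JekI (CTGC, off=4): starts [31, 81, 88, 97, 114, 141, 159, 198] → cuts [35, 85, 92, 101, 118, 145, 163, 202]
  LmaVI (GTGCG, off=2): starts [35, 40, 47, 186] → cuts [37, 42, 49, 188]
  FykVI (ATAA, off=2): starts [103, 109, 177, 192] → cuts [105, 111, 179, 194]

Pooled cuts: [1, 10, 23, 35, 37, 42, 49, 56, 64, 74, 85, 92, 101, 105, 111, 118, 121, 129, 145, 150, 163, 167, 179, 188, 194, 202]

Fragment lengths:
  1→10: 9 bp
  10→23: 13 bp
  23→35: 12 bp
  35→37: 2 bp
  37→42: 5 bp
  42→49: 7 bp
  49→56: 7 bp
  56→64: 8 bp
  64→74: 10 bp
  74→85: 11 bp
  85→92: 7 bp
  92→101: 9 bp
  101→105: 4 bp
  105→111: 6 bp
  111→118: 7 bp
  118→121: 3 bp
  121→129: 8 bp
  129→145: 16 bp
  145→150: 5 bp
  150→163: 13 bp
  163→167: 4 bp
  167→179: 12 bp
  179→188: 9 bp
  188→194: 6 bp
  194→202: 8 bp
  202→1 (wrap): 208-202+1 = 7 bp

[2,3,4,4,5,5,6,6,7,7,7,7,7,8,8,8,9,9,9,10,11,12,12,13,13,16]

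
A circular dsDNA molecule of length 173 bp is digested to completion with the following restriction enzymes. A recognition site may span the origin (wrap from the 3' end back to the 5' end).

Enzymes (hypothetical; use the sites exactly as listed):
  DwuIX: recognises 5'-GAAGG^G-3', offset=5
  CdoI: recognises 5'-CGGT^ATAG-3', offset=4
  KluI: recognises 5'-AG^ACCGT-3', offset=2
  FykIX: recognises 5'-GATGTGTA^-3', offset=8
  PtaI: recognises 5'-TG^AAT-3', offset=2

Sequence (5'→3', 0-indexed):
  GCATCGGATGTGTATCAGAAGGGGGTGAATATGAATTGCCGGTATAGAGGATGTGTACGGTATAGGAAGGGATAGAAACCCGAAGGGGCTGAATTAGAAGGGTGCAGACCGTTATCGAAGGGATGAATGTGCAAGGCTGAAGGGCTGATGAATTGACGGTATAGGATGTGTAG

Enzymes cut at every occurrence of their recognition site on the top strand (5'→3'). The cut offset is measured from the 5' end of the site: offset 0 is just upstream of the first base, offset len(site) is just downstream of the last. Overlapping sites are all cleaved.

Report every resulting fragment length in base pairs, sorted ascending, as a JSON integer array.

[4,4,5,5,6,6,7,8,9,10,10,10,12,14,14,15,16,18]

Scan for sites:
  DwuIX GAAGGG/5: at [17, 65, 81, 96, 116, 138] ⇒ [22, 70, 86, 101, 121, 143]
  CdoI CGGTATAG/4: at [39, 57, 156] ⇒ [43, 61, 160]
  KluI AGACCGT/2: at [105] ⇒ [107]
  FykIX GATGTGTA/8: at [6, 49, 164] ⇒ [14, 57, 172]
  PtaI TGAAT/2: at [25, 31, 89, 123, 148] ⇒ [27, 33, 91, 125, 150]

Pooled cuts: [14, 22, 27, 33, 43, 57, 61, 70, 86, 91, 101, 107, 121, 125, 143, 150, 160, 172]

Fragments:
  14→22: 8 bp
  22→27: 5 bp
  27→33: 6 bp
  33→43: 10 bp
  43→57: 14 bp
  57→61: 4 bp
  61→70: 9 bp
  70→86: 16 bp
  86→91: 5 bp
  91→101: 10 bp
  101→107: 6 bp
  107→121: 14 bp
  121→125: 4 bp
  125→143: 18 bp
  143→150: 7 bp
  150→160: 10 bp
  160→172: 12 bp
  172→14 (wrap): 173-172+14 = 15 bp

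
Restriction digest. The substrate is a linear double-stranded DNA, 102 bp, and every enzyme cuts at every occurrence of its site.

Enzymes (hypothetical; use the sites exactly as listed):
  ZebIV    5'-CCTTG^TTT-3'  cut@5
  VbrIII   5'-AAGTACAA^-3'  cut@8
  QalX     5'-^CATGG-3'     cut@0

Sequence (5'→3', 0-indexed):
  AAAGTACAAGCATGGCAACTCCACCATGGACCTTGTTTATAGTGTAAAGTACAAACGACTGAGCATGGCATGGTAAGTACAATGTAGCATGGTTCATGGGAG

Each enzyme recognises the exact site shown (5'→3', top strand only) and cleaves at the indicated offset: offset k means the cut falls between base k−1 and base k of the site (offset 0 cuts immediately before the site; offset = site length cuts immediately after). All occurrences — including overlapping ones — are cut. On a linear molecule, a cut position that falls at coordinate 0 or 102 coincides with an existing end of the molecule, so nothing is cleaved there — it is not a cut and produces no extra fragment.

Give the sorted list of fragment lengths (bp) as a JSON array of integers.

Site scan:
  ZebIV (CCTTGTTT, off=5): starts [30] → cuts [35]
  VbrIII (AAGTACAA, off=8): starts [1, 46, 74] → cuts [9, 54, 82]
  QalX (CATGG, off=0): starts [10, 24, 63, 68, 87, 94] → cuts [10, 24, 63, 68, 87, 94]

Pooled cuts: [9, 10, 24, 35, 54, 63, 68, 82, 87, 94]

Fragment lengths:
  [0,9): 9 bp
  [9,10): 1 bp
  [10,24): 14 bp
  [24,35): 11 bp
  [35,54): 19 bp
  [54,63): 9 bp
  [63,68): 5 bp
  [68,82): 14 bp
  [82,87): 5 bp
  [87,94): 7 bp
  [94,102): 8 bp

[1,5,5,7,8,9,9,11,14,14,19]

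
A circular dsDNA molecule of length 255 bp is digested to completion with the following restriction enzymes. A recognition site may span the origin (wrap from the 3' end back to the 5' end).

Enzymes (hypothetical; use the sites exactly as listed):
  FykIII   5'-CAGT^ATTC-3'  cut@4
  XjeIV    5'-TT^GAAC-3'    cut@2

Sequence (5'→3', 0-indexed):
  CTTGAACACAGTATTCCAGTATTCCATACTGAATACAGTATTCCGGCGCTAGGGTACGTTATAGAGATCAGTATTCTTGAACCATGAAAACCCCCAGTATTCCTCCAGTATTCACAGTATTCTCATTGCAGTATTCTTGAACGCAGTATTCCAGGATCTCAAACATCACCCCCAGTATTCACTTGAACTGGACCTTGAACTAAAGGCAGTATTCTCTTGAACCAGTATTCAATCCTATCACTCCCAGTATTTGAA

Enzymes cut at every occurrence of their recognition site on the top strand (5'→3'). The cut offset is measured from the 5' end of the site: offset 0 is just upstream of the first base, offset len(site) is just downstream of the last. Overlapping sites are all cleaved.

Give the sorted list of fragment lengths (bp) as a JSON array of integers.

[6,6,6,8,8,8,8,9,9,9,11,12,14,14,19,20,26,29,33]

Scan for sites:
  FykIII CAGTATTC/4: at [8, 16, 35, 68, 94, 105, 114, 128, 143, 172, 206, 222] ⇒ [12, 20, 39, 72, 98, 109, 118, 132, 147, 176, 210, 226]
  XjeIV TTGAAC/2: at [1, 76, 136, 182, 194, 216, 250] ⇒ [3, 78, 138, 184, 196, 218, 252]

All cut coordinates (distinct, sorted): [3, 12, 20, 39, 72, 78, 98, 109, 118, 132, 138, 147, 176, 184, 196, 210, 218, 226, 252]

Fragment lengths:
  3→12: 9 bp
  12→20: 8 bp
  20→39: 19 bp
  39→72: 33 bp
  72→78: 6 bp
  78→98: 20 bp
  98→109: 11 bp
  109→118: 9 bp
  118→132: 14 bp
  132→138: 6 bp
  138→147: 9 bp
  147→176: 29 bp
  176→184: 8 bp
  184→196: 12 bp
  196→210: 14 bp
  210→218: 8 bp
  218→226: 8 bp
  226→252: 26 bp
  252→3 (wrap): 255-252+3 = 6 bp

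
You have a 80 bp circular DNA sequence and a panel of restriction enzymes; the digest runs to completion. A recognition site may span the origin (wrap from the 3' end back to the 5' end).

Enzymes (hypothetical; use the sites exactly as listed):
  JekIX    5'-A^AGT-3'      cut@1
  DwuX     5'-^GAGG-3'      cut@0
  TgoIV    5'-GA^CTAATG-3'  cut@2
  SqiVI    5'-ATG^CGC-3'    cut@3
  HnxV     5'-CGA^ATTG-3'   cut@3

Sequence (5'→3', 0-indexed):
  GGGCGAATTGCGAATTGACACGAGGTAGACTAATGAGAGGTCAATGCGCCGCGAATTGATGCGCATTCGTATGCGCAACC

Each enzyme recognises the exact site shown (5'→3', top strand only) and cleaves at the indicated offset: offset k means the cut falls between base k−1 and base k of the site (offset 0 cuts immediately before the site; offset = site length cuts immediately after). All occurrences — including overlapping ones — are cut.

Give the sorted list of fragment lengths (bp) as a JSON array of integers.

[7,7,7,8,8,8,10,12,13]

Per-enzyme occurrences:
  JekIX (AAGT, off=1): no sites
  DwuX GAGG/0: at [21, 36] ⇒ [21, 36]
  TgoIV GACTAATG/2: at [27] ⇒ [29]
  SqiVI ATGCGC/3: at [43, 58, 70] ⇒ [46, 61, 73]
  HnxV CGAATTG/3: at [3, 10, 51] ⇒ [6, 13, 54]

Pooled cuts: [6, 13, 21, 29, 36, 46, 54, 61, 73]

Fragments:
  6→13: 7 bp
  13→21: 8 bp
  21→29: 8 bp
  29→36: 7 bp
  36→46: 10 bp
  46→54: 8 bp
  54→61: 7 bp
  61→73: 12 bp
  73→6 (wrap): 80-73+6 = 13 bp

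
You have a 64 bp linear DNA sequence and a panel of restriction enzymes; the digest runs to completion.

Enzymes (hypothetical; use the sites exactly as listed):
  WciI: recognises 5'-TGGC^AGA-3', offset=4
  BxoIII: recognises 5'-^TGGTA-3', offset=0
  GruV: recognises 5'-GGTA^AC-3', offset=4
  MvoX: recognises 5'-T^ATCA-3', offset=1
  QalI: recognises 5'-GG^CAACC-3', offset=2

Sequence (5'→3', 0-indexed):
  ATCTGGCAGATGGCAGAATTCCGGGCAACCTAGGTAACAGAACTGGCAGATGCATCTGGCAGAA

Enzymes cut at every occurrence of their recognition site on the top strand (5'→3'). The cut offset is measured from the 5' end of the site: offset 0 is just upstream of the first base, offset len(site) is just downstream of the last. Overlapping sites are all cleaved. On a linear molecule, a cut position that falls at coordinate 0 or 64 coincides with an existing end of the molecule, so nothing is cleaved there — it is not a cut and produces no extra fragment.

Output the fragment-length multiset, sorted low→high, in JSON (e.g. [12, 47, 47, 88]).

[4,7,7,11,11,11,13]

Site scan:
  WciI (TGGCAGA, off=4): starts [3, 10, 43, 56] → cuts [7, 14, 47, 60]
  BxoIII (TGGTA, off=0): no sites
  GruV (GGTAAC, off=4): starts [32] → cuts [36]
  MvoX (TATCA, off=1): no sites
  QalI (GGCAACC, off=2): starts [23] → cuts [25]

Pooled cuts: [7, 14, 25, 36, 47, 60]

Fragment lengths:
  [0,7): 7 bp
  [7,14): 7 bp
  [14,25): 11 bp
  [25,36): 11 bp
  [36,47): 11 bp
  [47,60): 13 bp
  [60,64): 4 bp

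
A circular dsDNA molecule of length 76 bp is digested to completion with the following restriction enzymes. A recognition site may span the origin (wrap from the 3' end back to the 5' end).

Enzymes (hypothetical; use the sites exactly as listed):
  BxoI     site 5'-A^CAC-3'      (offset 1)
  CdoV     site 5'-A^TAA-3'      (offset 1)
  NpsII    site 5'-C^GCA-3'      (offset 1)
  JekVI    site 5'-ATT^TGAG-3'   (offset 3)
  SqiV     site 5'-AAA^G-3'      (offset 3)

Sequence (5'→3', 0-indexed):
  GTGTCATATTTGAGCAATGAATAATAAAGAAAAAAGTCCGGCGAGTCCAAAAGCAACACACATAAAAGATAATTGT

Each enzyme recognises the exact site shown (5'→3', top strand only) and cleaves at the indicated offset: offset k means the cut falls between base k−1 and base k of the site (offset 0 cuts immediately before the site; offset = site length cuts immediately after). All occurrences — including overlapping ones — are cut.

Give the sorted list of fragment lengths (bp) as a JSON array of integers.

Site scan:
  BxoI (ACAC, off=1): starts [55, 57] → cuts [56, 58]
  CdoV (ATAA, off=1): starts [20, 23, 61, 68] → cuts [21, 24, 62, 69]
  NpsII (CGCA, off=1): no sites
  JekVI (ATTTGAG, off=3): starts [7] → cuts [10]
  SqiV (AAAG, off=3): starts [25, 32, 49, 64] → cuts [28, 35, 52, 67]

All cut coordinates (distinct, sorted): [10, 21, 24, 28, 35, 52, 56, 58, 62, 67, 69]

Fragment lengths:
  10→21: 11 bp
  21→24: 3 bp
  24→28: 4 bp
  28→35: 7 bp
  35→52: 17 bp
  52→56: 4 bp
  56→58: 2 bp
  58→62: 4 bp
  62→67: 5 bp
  67→69: 2 bp
  69→10 (wrap): 76-69+10 = 17 bp

[2,2,3,4,4,4,5,7,11,17,17]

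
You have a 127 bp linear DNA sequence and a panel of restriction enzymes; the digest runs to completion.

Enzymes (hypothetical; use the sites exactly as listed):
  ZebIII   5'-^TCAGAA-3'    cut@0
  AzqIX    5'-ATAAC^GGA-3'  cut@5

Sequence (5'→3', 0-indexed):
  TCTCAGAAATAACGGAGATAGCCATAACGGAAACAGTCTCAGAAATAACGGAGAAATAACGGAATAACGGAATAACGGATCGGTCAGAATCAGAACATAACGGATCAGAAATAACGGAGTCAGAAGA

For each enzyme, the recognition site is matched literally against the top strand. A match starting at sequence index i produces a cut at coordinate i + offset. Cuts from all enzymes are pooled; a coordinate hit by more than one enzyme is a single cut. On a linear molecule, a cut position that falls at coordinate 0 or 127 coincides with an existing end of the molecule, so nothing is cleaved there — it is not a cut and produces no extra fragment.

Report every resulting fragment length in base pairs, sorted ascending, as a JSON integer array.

Scan for sites:
  ZebIII TCAGAA/0: at [2, 38, 83, 89, 104, 119] ⇒ [2, 38, 83, 89, 104, 119]
  AzqIX ATAACGGA/5: at [8, 23, 44, 55, 63, 71, 96, 110] ⇒ [13, 28, 49, 60, 68, 76, 101, 115]

Pooled cuts: [2, 13, 28, 38, 49, 60, 68, 76, 83, 89, 101, 104, 115, 119]

Fragment lengths:
  [0,2): 2 bp
  [2,13): 11 bp
  [13,28): 15 bp
  [28,38): 10 bp
  [38,49): 11 bp
  [49,60): 11 bp
  [60,68): 8 bp
  [68,76): 8 bp
  [76,83): 7 bp
  [83,89): 6 bp
  [89,101): 12 bp
  [101,104): 3 bp
  [104,115): 11 bp
  [115,119): 4 bp
  [119,127): 8 bp

[2,3,4,6,7,8,8,8,10,11,11,11,11,12,15]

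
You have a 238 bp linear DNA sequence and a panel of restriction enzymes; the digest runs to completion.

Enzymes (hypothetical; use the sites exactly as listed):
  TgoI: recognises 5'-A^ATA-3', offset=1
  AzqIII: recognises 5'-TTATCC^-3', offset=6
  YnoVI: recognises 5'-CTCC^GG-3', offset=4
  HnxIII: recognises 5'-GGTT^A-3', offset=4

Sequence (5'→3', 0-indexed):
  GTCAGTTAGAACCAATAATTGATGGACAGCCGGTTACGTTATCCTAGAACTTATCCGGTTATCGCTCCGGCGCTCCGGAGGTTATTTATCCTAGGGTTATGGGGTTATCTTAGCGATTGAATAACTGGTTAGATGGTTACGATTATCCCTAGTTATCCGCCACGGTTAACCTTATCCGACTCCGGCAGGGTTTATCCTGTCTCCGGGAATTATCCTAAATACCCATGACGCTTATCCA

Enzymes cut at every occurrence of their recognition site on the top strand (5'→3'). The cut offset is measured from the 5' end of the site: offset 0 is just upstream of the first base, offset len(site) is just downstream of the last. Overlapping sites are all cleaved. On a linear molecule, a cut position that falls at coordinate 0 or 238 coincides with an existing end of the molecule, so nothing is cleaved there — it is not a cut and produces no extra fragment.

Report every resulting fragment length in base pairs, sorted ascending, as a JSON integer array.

[1,3,4,6,7,7,7,8,8,8,8,8,9,9,10,10,10,10,11,12,14,14,14,19,21]

Site scan:
  TgoI AATA/1: at [13, 119, 217] ⇒ [14, 120, 218]
  AzqIII TTATCC/6: at [38, 50, 85, 142, 152, 171, 191, 209, 231] ⇒ [44, 56, 91, 148, 158, 177, 197, 215, 237]
  YnoVI CTCCGG/4: at [64, 72, 179, 200] ⇒ [68, 76, 183, 204]
  HnxIII GGTTA/4: at [31, 56, 79, 94, 102, 126, 134, 163] ⇒ [35, 60, 83, 98, 106, 130, 138, 167]

All cut coordinates (distinct, sorted): [14, 35, 44, 56, 60, 68, 76, 83, 91, 98, 106, 120, 130, 138, 148, 158, 167, 177, 183, 197, 204, 215, 218, 237]

Fragment lengths:
  [0,14): 14 bp
  [14,35): 21 bp
  [35,44): 9 bp
  [44,56): 12 bp
  [56,60): 4 bp
  [60,68): 8 bp
  [68,76): 8 bp
  [76,83): 7 bp
  [83,91): 8 bp
  [91,98): 7 bp
  [98,106): 8 bp
  [106,120): 14 bp
  [120,130): 10 bp
  [130,138): 8 bp
  [138,148): 10 bp
  [148,158): 10 bp
  [158,167): 9 bp
  [167,177): 10 bp
  [177,183): 6 bp
  [183,197): 14 bp
  [197,204): 7 bp
  [204,215): 11 bp
  [215,218): 3 bp
  [218,237): 19 bp
  [237,238): 1 bp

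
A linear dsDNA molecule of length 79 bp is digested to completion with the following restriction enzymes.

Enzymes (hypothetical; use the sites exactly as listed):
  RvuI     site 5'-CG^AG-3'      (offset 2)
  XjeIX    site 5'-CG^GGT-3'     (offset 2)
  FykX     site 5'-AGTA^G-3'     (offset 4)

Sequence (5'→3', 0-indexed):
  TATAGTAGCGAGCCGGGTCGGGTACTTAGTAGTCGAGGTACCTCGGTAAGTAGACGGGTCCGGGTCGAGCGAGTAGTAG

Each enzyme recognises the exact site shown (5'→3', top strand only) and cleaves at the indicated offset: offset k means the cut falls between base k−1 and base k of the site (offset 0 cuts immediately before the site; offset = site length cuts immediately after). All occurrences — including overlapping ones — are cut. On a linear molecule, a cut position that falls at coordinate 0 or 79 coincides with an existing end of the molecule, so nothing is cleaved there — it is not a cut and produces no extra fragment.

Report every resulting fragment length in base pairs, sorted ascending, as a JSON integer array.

Scan for sites:
  RvuI (CGAG, off=2): starts [8, 33, 65, 69] → cuts [10, 35, 67, 71]
  XjeIX (CGGGT, off=2): starts [13, 18, 54, 60] → cuts [15, 20, 56, 62]
  FykX (AGTAG, off=4): starts [3, 27, 48, 71, 74] → cuts [7, 31, 52, 75, 78]

All cut coordinates (distinct, sorted): [7, 10, 15, 20, 31, 35, 52, 56, 62, 67, 71, 75, 78]

Fragment lengths:
  [0,7): 7 bp
  [7,10): 3 bp
  [10,15): 5 bp
  [15,20): 5 bp
  [20,31): 11 bp
  [31,35): 4 bp
  [35,52): 17 bp
  [52,56): 4 bp
  [56,62): 6 bp
  [62,67): 5 bp
  [67,71): 4 bp
  [71,75): 4 bp
  [75,78): 3 bp
  [78,79): 1 bp

[1,3,3,4,4,4,4,5,5,5,6,7,11,17]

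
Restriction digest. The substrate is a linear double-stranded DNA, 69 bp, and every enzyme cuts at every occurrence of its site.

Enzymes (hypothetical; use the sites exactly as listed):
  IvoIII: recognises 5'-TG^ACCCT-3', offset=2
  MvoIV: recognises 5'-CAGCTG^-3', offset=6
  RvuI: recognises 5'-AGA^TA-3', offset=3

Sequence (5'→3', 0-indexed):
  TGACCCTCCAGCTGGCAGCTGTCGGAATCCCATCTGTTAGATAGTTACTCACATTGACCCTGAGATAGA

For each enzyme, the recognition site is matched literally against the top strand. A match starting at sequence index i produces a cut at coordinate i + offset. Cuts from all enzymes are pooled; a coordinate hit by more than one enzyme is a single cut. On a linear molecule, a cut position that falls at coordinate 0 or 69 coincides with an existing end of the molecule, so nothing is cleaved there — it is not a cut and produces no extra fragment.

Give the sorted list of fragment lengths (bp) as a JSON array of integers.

Site scan:
  IvoIII TGACCCT/2: at [0, 54] ⇒ [2, 56]
  MvoIV CAGCTG/6: at [8, 15] ⇒ [14, 21]
  RvuI AGATA/3: at [38, 62] ⇒ [41, 65]

All cut coordinates (distinct, sorted): [2, 14, 21, 41, 56, 65]

Fragments:
  [0,2): 2 bp
  [2,14): 12 bp
  [14,21): 7 bp
  [21,41): 20 bp
  [41,56): 15 bp
  [56,65): 9 bp
  [65,69): 4 bp

[2,4,7,9,12,15,20]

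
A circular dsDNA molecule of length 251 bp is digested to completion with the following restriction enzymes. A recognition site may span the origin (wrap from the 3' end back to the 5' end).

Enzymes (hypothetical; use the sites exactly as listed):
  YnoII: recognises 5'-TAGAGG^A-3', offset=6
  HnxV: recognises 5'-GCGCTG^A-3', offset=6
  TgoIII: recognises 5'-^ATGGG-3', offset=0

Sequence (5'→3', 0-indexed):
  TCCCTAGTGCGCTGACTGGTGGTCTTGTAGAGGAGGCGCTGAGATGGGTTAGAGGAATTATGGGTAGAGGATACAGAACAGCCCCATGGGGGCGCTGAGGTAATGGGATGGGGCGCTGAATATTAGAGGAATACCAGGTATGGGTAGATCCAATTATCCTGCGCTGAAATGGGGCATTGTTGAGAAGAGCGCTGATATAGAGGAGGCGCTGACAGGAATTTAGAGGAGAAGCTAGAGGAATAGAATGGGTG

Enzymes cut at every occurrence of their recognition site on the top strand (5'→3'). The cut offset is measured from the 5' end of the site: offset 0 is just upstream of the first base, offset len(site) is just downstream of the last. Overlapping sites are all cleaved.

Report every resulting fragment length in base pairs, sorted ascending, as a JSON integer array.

[2,2,4,5,5,6,8,8,9,10,11,11,11,12,12,12,15,15,19,21,26,27]

Per-enzyme occurrences:
  YnoII TAGAGGA/6: at [27, 49, 64, 123, 197, 220, 232] ⇒ [33, 55, 70, 129, 203, 226, 238]
  HnxV GCGCTGA/6: at [8, 35, 91, 112, 160, 188, 205] ⇒ [14, 41, 97, 118, 166, 194, 211]
  TgoIII ATGGG/0: at [43, 59, 85, 102, 107, 139, 168, 244] ⇒ [43, 59, 85, 102, 107, 139, 168, 244]

All cut coordinates (distinct, sorted): [14, 33, 41, 43, 55, 59, 70, 85, 97, 102, 107, 118, 129, 139, 166, 168, 194, 203, 211, 226, 238, 244]

Fragments:
  14→33: 19 bp
  33→41: 8 bp
  41→43: 2 bp
  43→55: 12 bp
  55→59: 4 bp
  59→70: 11 bp
  70→85: 15 bp
  85→97: 12 bp
  97→102: 5 bp
  102→107: 5 bp
  107→118: 11 bp
  118→129: 11 bp
  129→139: 10 bp
  139→166: 27 bp
  166→168: 2 bp
  168→194: 26 bp
  194→203: 9 bp
  203→211: 8 bp
  211→226: 15 bp
  226→238: 12 bp
  238→244: 6 bp
  244→14 (wrap): 251-244+14 = 21 bp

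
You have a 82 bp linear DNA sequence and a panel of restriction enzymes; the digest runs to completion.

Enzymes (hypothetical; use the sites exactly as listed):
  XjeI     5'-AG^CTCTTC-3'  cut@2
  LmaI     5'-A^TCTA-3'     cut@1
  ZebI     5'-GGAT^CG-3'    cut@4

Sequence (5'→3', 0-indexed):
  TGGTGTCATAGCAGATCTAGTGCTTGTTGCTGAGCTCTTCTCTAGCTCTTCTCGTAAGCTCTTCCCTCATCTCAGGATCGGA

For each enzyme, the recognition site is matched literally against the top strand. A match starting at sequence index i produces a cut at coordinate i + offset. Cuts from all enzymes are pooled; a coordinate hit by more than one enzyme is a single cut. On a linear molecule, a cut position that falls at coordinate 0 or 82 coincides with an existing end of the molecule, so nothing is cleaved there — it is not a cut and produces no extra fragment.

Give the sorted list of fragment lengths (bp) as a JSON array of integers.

[4,11,13,15,19,20]

Per-enzyme occurrences:
  XjeI AGCTCTTC/2: at [32, 43, 56] ⇒ [34, 45, 58]
  LmaI ATCTA/1: at [14] ⇒ [15]
  ZebI GGATCG/4: at [74] ⇒ [78]

All cut coordinates (distinct, sorted): [15, 34, 45, 58, 78]

Fragments:
  [0,15): 15 bp
  [15,34): 19 bp
  [34,45): 11 bp
  [45,58): 13 bp
  [58,78): 20 bp
  [78,82): 4 bp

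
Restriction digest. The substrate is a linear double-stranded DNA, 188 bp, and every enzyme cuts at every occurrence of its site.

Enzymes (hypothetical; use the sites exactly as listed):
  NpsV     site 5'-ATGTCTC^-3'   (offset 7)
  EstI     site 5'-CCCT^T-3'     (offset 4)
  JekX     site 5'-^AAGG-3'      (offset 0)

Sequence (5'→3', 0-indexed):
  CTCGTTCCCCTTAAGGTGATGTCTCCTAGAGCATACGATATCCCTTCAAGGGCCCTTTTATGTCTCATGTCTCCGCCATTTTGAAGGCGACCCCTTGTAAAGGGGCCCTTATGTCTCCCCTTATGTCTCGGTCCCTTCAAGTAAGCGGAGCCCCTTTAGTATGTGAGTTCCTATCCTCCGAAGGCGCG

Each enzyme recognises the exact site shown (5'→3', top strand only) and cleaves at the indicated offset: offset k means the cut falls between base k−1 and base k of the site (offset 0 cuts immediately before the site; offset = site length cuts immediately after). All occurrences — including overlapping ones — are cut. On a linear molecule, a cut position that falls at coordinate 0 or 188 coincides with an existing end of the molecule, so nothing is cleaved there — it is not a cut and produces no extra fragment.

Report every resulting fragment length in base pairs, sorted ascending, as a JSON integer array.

[1,2,4,4,7,7,8,8,8,9,10,10,10,11,12,13,19,20,25]

Site scan:
  NpsV ATGTCTC/7: at [18, 59, 66, 110, 122] ⇒ [25, 66, 73, 117, 129]
  EstI CCCTT/4: at [7, 41, 52, 91, 105, 117, 132, 151] ⇒ [11, 45, 56, 95, 109, 121, 136, 155]
  JekX AAGG/0: at [12, 47, 83, 99, 180] ⇒ [12, 47, 83, 99, 180]

Pooled cuts: [11, 12, 25, 45, 47, 56, 66, 73, 83, 95, 99, 109, 117, 121, 129, 136, 155, 180]

Fragment lengths:
  [0,11): 11 bp
  [11,12): 1 bp
  [12,25): 13 bp
  [25,45): 20 bp
  [45,47): 2 bp
  [47,56): 9 bp
  [56,66): 10 bp
  [66,73): 7 bp
  [73,83): 10 bp
  [83,95): 12 bp
  [95,99): 4 bp
  [99,109): 10 bp
  [109,117): 8 bp
  [117,121): 4 bp
  [121,129): 8 bp
  [129,136): 7 bp
  [136,155): 19 bp
  [155,180): 25 bp
  [180,188): 8 bp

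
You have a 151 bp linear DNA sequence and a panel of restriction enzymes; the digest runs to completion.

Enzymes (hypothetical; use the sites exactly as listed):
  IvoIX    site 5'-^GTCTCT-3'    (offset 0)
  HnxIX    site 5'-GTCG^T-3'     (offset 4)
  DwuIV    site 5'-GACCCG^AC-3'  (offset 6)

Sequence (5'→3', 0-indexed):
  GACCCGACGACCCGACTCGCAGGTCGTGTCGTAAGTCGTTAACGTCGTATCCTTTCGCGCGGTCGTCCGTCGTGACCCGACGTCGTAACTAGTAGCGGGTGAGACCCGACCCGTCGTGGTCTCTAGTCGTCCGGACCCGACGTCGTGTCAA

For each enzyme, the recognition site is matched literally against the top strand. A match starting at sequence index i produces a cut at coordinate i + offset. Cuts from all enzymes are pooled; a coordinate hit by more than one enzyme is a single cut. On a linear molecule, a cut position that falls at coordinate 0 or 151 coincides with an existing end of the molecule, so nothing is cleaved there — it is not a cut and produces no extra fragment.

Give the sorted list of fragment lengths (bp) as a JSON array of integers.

Per-enzyme occurrences:
  IvoIX GTCTCT/0: at [118] ⇒ [118]
  HnxIX GTCGT/4: at [22, 27, 34, 43, 61, 68, 81, 112, 125, 141] ⇒ [26, 31, 38, 47, 65, 72, 85, 116, 129, 145]
  DwuIV GACCCGAC/6: at [0, 8, 73, 102, 133] ⇒ [6, 14, 79, 108, 139]

Pooled cuts: [6, 14, 26, 31, 38, 47, 65, 72, 79, 85, 108, 116, 118, 129, 139, 145]

Fragments:
  [0,6): 6 bp
  [6,14): 8 bp
  [14,26): 12 bp
  [26,31): 5 bp
  [31,38): 7 bp
  [38,47): 9 bp
  [47,65): 18 bp
  [65,72): 7 bp
  [72,79): 7 bp
  [79,85): 6 bp
  [85,108): 23 bp
  [108,116): 8 bp
  [116,118): 2 bp
  [118,129): 11 bp
  [129,139): 10 bp
  [139,145): 6 bp
  [145,151): 6 bp

[2,5,6,6,6,6,7,7,7,8,8,9,10,11,12,18,23]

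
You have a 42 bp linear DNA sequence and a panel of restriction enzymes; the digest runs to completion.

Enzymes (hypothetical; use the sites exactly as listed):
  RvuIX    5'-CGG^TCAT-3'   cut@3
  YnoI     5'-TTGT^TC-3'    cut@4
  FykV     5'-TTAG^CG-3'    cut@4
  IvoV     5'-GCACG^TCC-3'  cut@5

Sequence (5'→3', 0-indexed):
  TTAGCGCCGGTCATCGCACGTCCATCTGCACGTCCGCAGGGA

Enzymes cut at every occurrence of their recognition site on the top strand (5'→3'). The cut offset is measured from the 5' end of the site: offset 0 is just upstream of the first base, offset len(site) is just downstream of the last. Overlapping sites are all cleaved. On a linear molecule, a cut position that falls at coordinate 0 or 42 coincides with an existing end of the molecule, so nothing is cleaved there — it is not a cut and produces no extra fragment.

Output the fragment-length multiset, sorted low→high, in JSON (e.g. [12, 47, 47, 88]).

Site scan:
  RvuIX CGGTCAT/3: at [7] ⇒ [10]
  YnoI (TTGTTC, off=4): no sites
  FykV TTAGCG/4: at [0] ⇒ [4]
  IvoV GCACGTCC/5: at [15, 27] ⇒ [20, 32]

All cut coordinates (distinct, sorted): [4, 10, 20, 32]

Fragment lengths:
  [0,4): 4 bp
  [4,10): 6 bp
  [10,20): 10 bp
  [20,32): 12 bp
  [32,42): 10 bp

[4,6,10,10,12]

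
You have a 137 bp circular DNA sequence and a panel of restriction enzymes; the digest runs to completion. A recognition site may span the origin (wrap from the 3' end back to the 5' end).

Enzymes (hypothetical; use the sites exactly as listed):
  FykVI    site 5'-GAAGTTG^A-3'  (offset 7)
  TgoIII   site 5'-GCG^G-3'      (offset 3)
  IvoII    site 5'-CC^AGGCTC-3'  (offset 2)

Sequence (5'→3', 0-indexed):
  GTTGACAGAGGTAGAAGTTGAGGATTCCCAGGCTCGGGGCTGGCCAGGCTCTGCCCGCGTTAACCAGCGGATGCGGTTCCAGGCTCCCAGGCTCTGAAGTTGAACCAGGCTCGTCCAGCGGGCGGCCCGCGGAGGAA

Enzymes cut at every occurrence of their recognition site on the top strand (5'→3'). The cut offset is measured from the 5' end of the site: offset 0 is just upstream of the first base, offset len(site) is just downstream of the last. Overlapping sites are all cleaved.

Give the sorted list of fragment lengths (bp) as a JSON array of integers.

[4,4,5,6,7,8,9,10,14,14,16,16,24]

Site scan:
  FykVI GAAGTTGA/7: at [13, 95, 134] ⇒ [4, 20, 102]
  TgoIII GCGG/3: at [66, 72, 117, 121, 128] ⇒ [69, 75, 120, 124, 131]
  IvoII CCAGGCTC/2: at [27, 43, 78, 86, 104] ⇒ [29, 45, 80, 88, 106]

All cut coordinates (distinct, sorted): [4, 20, 29, 45, 69, 75, 80, 88, 102, 106, 120, 124, 131]

Fragment lengths:
  4→20: 16 bp
  20→29: 9 bp
  29→45: 16 bp
  45→69: 24 bp
  69→75: 6 bp
  75→80: 5 bp
  80→88: 8 bp
  88→102: 14 bp
  102→106: 4 bp
  106→120: 14 bp
  120→124: 4 bp
  124→131: 7 bp
  131→4 (wrap): 137-131+4 = 10 bp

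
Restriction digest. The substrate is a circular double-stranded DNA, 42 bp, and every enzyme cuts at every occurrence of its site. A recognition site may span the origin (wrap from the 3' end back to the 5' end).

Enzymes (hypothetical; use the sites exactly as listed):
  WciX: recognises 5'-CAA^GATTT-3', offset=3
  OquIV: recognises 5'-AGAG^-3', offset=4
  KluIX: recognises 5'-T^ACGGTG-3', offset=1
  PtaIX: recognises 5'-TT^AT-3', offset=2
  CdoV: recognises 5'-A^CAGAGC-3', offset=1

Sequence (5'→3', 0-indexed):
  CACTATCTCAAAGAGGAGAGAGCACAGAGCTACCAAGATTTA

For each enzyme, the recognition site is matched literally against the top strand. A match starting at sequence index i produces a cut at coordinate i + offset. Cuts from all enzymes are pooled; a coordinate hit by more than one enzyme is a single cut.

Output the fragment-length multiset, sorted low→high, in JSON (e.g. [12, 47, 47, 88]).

[2,2,5,5,7,21]

Per-enzyme occurrences:
  WciX (CAAGATTT, off=3): starts [33] → cuts [36]
  OquIV (AGAG, off=4): starts [11, 16, 18, 25] → cuts [15, 20, 22, 29]
  KluIX (TACGGTG, off=1): no sites
  PtaIX (TTAT, off=2): no sites
  CdoV (ACAGAGC, off=1): starts [23] → cuts [24]

All cut coordinates (distinct, sorted): [15, 20, 22, 24, 29, 36]

Fragments:
  15→20: 5 bp
  20→22: 2 bp
  22→24: 2 bp
  24→29: 5 bp
  29→36: 7 bp
  36→15 (wrap): 42-36+15 = 21 bp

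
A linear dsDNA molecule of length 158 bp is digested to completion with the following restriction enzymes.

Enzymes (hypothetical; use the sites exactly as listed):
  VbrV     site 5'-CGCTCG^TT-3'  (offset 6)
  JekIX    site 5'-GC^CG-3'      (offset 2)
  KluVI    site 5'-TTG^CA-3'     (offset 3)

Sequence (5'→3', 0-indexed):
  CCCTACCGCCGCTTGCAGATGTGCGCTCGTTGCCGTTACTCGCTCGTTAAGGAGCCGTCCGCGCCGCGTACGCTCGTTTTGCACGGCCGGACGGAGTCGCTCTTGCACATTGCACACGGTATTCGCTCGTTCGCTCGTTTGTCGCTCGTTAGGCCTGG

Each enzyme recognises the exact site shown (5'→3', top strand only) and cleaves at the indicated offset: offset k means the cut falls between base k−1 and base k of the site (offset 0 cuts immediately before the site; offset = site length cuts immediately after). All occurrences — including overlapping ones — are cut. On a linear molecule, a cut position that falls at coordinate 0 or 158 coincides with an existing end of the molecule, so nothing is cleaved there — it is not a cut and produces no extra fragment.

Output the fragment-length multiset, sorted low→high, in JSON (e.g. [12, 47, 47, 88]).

Per-enzyme occurrences:
  VbrV (CGCTCGTT, off=6): starts [23, 40, 70, 123, 131, 142] → cuts [29, 46, 76, 129, 137, 148]
  JekIX (GCCG, off=2): starts [7, 31, 53, 62, 85] → cuts [9, 33, 55, 64, 87]
  KluVI (TTGCA, off=3): starts [12, 78, 102, 109] → cuts [15, 81, 105, 112]

Pooled cuts: [9, 15, 29, 33, 46, 55, 64, 76, 81, 87, 105, 112, 129, 137, 148]

Fragment lengths:
  [0,9): 9 bp
  [9,15): 6 bp
  [15,29): 14 bp
  [29,33): 4 bp
  [33,46): 13 bp
  [46,55): 9 bp
  [55,64): 9 bp
  [64,76): 12 bp
  [76,81): 5 bp
  [81,87): 6 bp
  [87,105): 18 bp
  [105,112): 7 bp
  [112,129): 17 bp
  [129,137): 8 bp
  [137,148): 11 bp
  [148,158): 10 bp

[4,5,6,6,7,8,9,9,9,10,11,12,13,14,17,18]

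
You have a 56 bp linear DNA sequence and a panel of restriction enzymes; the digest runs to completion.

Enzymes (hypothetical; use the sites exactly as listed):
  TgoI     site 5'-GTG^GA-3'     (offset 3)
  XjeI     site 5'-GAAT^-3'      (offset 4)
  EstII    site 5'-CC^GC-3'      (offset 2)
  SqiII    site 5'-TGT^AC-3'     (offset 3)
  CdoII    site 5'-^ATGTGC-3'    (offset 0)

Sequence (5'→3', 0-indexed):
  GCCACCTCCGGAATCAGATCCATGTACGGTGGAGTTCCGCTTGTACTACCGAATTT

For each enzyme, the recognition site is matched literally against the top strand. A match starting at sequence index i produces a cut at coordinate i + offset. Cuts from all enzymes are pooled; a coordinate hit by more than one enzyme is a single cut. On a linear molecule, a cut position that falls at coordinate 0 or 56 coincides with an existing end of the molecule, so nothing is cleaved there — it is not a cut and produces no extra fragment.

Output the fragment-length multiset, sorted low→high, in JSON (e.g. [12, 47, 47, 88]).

Per-enzyme occurrences:
  TgoI GTGGA/3: at [28] ⇒ [31]
  XjeI GAAT/4: at [10, 50] ⇒ [14, 54]
  EstII CCGC/2: at [36] ⇒ [38]
  SqiII TGTAC/3: at [22, 41] ⇒ [25, 44]
  CdoII (ATGTGC, off=0): no sites

All cut coordinates (distinct, sorted): [14, 25, 31, 38, 44, 54]

Fragment lengths:
  [0,14): 14 bp
  [14,25): 11 bp
  [25,31): 6 bp
  [31,38): 7 bp
  [38,44): 6 bp
  [44,54): 10 bp
  [54,56): 2 bp

[2,6,6,7,10,11,14]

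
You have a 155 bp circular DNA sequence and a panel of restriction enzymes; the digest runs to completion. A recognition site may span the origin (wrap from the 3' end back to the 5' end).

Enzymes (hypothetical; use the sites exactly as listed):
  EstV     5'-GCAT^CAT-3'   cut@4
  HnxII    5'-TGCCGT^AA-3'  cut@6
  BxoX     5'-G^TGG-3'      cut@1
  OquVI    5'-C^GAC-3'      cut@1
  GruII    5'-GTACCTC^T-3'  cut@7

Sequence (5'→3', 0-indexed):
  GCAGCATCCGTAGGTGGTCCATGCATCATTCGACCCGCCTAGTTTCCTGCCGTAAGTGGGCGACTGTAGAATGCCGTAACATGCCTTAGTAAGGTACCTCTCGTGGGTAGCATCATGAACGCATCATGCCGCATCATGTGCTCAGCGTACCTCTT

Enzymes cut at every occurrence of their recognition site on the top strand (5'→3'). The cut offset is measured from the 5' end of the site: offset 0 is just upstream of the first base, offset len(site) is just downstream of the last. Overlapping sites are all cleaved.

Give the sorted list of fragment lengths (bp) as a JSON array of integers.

[3,3,5,5,10,10,11,12,16,16,19,22,23]

Scan for sites:
  EstV GCATCAT/4: at [22, 109, 120, 130] ⇒ [26, 113, 124, 134]
  HnxII TGCCGTAA/6: at [47, 71] ⇒ [53, 77]
  BxoX GTGG/1: at [13, 55, 102] ⇒ [14, 56, 103]
  OquVI CGAC/1: at [30, 60] ⇒ [31, 61]
  GruII GTACCTCT/7: at [93, 146] ⇒ [100, 153]

Pooled cuts: [14, 26, 31, 53, 56, 61, 77, 100, 103, 113, 124, 134, 153]

Fragment lengths:
  14→26: 12 bp
  26→31: 5 bp
  31→53: 22 bp
  53→56: 3 bp
  56→61: 5 bp
  61→77: 16 bp
  77→100: 23 bp
  100→103: 3 bp
  103→113: 10 bp
  113→124: 11 bp
  124→134: 10 bp
  134→153: 19 bp
  153→14 (wrap): 155-153+14 = 16 bp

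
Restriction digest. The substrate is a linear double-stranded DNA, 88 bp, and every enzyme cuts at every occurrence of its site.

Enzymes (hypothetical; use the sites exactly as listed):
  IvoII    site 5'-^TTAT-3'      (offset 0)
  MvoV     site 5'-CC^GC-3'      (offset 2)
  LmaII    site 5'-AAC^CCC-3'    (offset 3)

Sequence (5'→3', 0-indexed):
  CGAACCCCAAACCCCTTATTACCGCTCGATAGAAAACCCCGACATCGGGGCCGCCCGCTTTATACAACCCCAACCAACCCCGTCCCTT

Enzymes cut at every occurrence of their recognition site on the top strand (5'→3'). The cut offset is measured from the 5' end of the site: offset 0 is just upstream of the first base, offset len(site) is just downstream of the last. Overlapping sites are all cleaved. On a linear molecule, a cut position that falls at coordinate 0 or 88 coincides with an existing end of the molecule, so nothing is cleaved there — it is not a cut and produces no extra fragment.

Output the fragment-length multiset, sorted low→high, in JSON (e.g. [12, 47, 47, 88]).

[3,3,4,5,7,8,9,10,10,14,15]

Scan for sites:
  IvoII (TTAT, off=0): starts [15, 59] → cuts [15, 59]
  MvoV (CCGC, off=2): starts [21, 50, 54] → cuts [23, 52, 56]
  LmaII (AACCCC, off=3): starts [2, 9, 34, 65, 75] → cuts [5, 12, 37, 68, 78]

All cut coordinates (distinct, sorted): [5, 12, 15, 23, 37, 52, 56, 59, 68, 78]

Fragment lengths:
  [0,5): 5 bp
  [5,12): 7 bp
  [12,15): 3 bp
  [15,23): 8 bp
  [23,37): 14 bp
  [37,52): 15 bp
  [52,56): 4 bp
  [56,59): 3 bp
  [59,68): 9 bp
  [68,78): 10 bp
  [78,88): 10 bp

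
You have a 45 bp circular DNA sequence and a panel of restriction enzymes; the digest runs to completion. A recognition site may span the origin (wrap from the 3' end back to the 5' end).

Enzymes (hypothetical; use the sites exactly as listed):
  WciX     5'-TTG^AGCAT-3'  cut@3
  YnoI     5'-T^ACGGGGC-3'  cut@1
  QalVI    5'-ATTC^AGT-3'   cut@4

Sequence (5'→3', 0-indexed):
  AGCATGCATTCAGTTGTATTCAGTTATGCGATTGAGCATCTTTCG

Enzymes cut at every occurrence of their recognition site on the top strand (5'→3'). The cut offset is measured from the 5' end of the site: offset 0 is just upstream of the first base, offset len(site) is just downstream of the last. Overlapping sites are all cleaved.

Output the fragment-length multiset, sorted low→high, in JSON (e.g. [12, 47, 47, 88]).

Scan for sites:
  WciX (TTGAGCAT, off=3): starts [31] → cuts [34]
  YnoI (TACGGGGC, off=1): no sites
  QalVI (ATTCAGT, off=4): starts [7, 17] → cuts [11, 21]

Pooled cuts: [11, 21, 34]

Fragments:
  11→21: 10 bp
  21→34: 13 bp
  34→11 (wrap): 45-34+11 = 22 bp

[10,13,22]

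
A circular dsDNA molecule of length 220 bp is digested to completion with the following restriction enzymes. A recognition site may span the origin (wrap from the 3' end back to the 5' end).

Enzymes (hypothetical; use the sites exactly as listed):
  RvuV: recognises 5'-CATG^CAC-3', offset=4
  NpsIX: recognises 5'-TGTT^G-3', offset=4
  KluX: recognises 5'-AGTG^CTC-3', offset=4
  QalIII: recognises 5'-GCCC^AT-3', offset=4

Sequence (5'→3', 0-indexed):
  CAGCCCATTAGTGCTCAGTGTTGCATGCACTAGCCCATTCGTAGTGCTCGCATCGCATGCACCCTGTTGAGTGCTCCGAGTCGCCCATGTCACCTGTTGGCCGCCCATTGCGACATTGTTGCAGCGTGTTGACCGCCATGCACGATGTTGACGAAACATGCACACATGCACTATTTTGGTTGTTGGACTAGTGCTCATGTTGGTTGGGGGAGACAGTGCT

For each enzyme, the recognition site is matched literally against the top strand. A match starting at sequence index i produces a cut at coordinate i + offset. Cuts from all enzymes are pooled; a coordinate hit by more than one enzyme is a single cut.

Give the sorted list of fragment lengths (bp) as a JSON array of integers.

Site scan:
  RvuV (CATGCAC, off=4): starts [23, 55, 136, 156, 164] → cuts [27, 59, 140, 160, 168]
  NpsIX (TGTTG, off=4): starts [18, 64, 94, 116, 126, 145, 180, 197] → cuts [22, 68, 98, 120, 130, 149, 184, 201]
  KluX (AGTGCTC, off=4): starts [9, 42, 69, 189, 214] → cuts [13, 46, 73, 193, 218]
  QalIII (GCCCAT, off=4): starts [2, 32, 82, 102] → cuts [6, 36, 86, 106]

Pooled cuts: [6, 13, 22, 27, 36, 46, 59, 68, 73, 86, 98, 106, 120, 130, 140, 149, 160, 168, 184, 193, 201, 218]

Fragments:
  6→13: 7 bp
  13→22: 9 bp
  22→27: 5 bp
  27→36: 9 bp
  36→46: 10 bp
  46→59: 13 bp
  59→68: 9 bp
  68→73: 5 bp
  73→86: 13 bp
  86→98: 12 bp
  98→106: 8 bp
  106→120: 14 bp
  120→130: 10 bp
  130→140: 10 bp
  140→149: 9 bp
  149→160: 11 bp
  160→168: 8 bp
  168→184: 16 bp
  184→193: 9 bp
  193→201: 8 bp
  201→218: 17 bp
  218→6 (wrap): 220-218+6 = 8 bp

[5,5,7,8,8,8,8,9,9,9,9,9,10,10,10,11,12,13,13,14,16,17]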